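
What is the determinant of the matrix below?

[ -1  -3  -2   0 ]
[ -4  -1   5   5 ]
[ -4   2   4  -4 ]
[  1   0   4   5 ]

Expand along row 1 (it has 1 zero):
  + (-1) · M_11   where M_11 = det([-1 5 5; 2 4 -4; 0 4 5]) = -46
  − (-3) · M_12   where M_12 = det([-4 5 5; -4 4 -4; 1 4 5]) = -164
  + (-2) · M_13   where M_13 = det([-4 -1 5; -4 2 -4; 1 0 5]) = -66
det = (+1)·(-1)·(-46) + (-1)·(-3)·(-164) + (+1)·(-2)·(-66) = -314

-314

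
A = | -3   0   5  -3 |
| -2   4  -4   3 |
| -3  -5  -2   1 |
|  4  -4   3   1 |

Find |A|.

|A| = 675

Expand along row 1 (it has 1 zero):
  + (-3) · M_11   where M_11 = det([4 -4 3; -5 -2 1; -4 3 1]) = -93
  + (5) · M_13   where M_13 = det([-2 4 3; -3 -5 1; 4 -4 1]) = 126
  − (-3) · M_14   where M_14 = det([-2 4 -4; -3 -5 -2; 4 -4 3]) = -78
det = (+1)·(-3)·(-93) + (+1)·(5)·(126) + (-1)·(-3)·(-78) = 675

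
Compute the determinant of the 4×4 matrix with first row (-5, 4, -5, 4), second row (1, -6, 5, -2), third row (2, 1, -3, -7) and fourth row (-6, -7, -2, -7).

The determinant is -84.

Expand along row 1:
  + (-5) · M_11   where M_11 = det([-6 5 -2; 1 -3 -7; -7 -2 -7]) = 284
  − (4) · M_12   where M_12 = det([1 5 -2; 2 -3 -7; -6 -2 -7]) = 331
  + (-5) · M_13   where M_13 = det([1 -6 -2; 2 1 -7; -6 -7 -7]) = -376
  − (4) · M_14   where M_14 = det([1 -6 5; 2 1 -3; -6 -7 -2]) = -195
det = (+1)·(-5)·(284) + (-1)·(4)·(331) + (+1)·(-5)·(-376) + (-1)·(4)·(-195) = -84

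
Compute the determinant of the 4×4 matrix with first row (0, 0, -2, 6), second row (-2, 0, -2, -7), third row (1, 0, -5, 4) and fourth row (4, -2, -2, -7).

Expand along column 2 (it has 3 zeros):
  + (-2) · M_42   where M_42 = det([0 -2 6; -2 -2 -7; 1 -5 4]) = 70
det = (+1)·(-2)·(70) = -140

-140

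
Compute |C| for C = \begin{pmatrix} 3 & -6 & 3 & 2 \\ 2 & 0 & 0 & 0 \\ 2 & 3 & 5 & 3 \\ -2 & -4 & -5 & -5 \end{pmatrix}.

|C| = -158

Expand along row 2 (it has 3 zeros):
  − (2) · M_21   where M_21 = det([-6 3 2; 3 5 3; -4 -5 -5]) = 79
det = (-1)·(2)·(79) = -158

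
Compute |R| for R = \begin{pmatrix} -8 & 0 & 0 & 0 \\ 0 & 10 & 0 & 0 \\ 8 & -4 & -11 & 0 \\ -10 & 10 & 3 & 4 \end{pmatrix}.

R is lower triangular, so det(R) is the product of the diagonal entries:
det = (-8) · (10) · (-11) · (4) = 3520

3520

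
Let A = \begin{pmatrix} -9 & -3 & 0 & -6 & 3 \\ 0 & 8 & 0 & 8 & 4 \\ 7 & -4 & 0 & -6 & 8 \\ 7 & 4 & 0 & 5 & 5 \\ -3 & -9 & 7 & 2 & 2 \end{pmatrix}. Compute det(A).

5124

Expand along column 3 (it has 4 zeros):
  + (7) · M_53   where M_53 = det([-9 -3 -6 3; 0 8 8 4; 7 -4 -6 8; 7 4 5 5]) = 732
det = (+1)·(7)·(732) = 5124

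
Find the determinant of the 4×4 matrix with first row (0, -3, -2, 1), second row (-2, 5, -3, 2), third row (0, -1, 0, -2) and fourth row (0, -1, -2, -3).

Expand along column 1 (it has 3 zeros):
  − (-2) · M_21   where M_21 = det([-3 -2 1; -1 0 -2; -1 -2 -3]) = 16
det = (-1)·(-2)·(16) = 32

32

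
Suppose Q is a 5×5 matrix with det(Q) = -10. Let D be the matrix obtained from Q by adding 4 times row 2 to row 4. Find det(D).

The determinant is -10.

Adding a multiple of one row to another leaves the determinant unchanged.
det(D) = (1)·(-10) = -10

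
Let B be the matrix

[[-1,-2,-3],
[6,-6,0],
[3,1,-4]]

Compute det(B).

Expand along column 3:
  + (-3) · |6 -6; 3 1| = (-3)·(6 − (-18)) = -72
  + (-4) · |-1 -2; 6 -6| = (-4)·(6 − (-12)) = -72
Sum: (-72) + (-72) = -144

det(B) = -144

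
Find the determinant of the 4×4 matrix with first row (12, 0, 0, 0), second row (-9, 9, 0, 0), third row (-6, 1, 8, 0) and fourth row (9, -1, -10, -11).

The determinant is -9504.

The matrix is lower triangular, so the determinant is the product of the diagonal entries:
det = (12) · (9) · (8) · (-11) = -9504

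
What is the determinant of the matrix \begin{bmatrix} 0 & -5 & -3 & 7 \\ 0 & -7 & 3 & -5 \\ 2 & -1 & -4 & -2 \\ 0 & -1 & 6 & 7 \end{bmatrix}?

Expand along column 1 (it has 3 zeros):
  + (2) · M_31   where M_31 = det([-5 -3 7; -7 3 -5; -1 6 7]) = -690
det = (+1)·(2)·(-690) = -1380

The determinant is -1380.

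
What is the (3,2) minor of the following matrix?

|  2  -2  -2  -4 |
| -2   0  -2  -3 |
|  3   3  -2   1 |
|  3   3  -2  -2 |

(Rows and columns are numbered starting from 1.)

The minor is -18.

Delete row 3 and column 2; the remaining 3×3 submatrix is [2 -2 -4; -2 -2 -3; 3 -2 -2].
Its determinant is -18.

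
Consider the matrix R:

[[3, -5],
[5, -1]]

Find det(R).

The determinant is 22.

det(R) = 3·(-1) − (-5)·5 = -3 − (-25) = 22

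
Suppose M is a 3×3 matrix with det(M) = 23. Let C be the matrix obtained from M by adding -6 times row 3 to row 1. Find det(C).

Adding a multiple of one row to another leaves the determinant unchanged.
det(C) = (1)·(23) = 23

|C| = 23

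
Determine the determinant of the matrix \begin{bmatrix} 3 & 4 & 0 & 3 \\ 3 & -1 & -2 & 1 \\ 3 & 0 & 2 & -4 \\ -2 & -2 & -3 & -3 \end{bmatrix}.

333

Expand along row 1 (it has 1 zero):
  + (3) · M_11   where M_11 = det([-1 -2 1; 0 2 -4; -2 -3 -3]) = 6
  − (4) · M_12   where M_12 = det([3 -2 1; 3 2 -4; -2 -3 -3]) = -93
  − (3) · M_14   where M_14 = det([3 -1 -2; 3 0 2; -2 -2 -3]) = 19
det = (+1)·(3)·(6) + (-1)·(4)·(-93) + (-1)·(3)·(19) = 333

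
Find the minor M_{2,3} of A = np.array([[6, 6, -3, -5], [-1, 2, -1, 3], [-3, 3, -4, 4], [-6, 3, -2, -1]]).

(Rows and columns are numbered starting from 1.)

The minor is -297.

Delete row 2 and column 3; the remaining 3×3 submatrix is [6 6 -5; -3 3 4; -6 3 -1].
Its determinant is -297.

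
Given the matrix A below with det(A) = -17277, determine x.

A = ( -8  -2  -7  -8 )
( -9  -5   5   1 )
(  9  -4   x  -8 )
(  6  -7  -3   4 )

Expanding along the column containing x, det(A) is linear in x: det(A) = (-724)·x + (-15105).
Set (-724)·x + (-15105) = -17277  ⇒  (-724)·x = -2172  ⇒  x = 3.

x = 3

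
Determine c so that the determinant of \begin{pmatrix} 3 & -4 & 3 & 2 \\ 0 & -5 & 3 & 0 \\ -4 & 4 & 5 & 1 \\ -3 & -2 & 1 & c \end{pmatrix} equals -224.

c = 0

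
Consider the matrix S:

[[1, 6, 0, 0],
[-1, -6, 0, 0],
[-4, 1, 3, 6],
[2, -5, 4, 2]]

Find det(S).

|S| = 0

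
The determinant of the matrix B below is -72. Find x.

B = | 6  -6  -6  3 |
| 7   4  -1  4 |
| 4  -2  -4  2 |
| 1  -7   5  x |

x = 2

Expanding along the column containing x, det(B) is linear in x: det(B) = (-72)·x + (72).
Set (-72)·x + (72) = -72  ⇒  (-72)·x = -144  ⇒  x = 2.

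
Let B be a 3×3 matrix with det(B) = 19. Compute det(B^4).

The determinant is 130321.

det(B^4) = (det B)^4 = (19)^4 = 130321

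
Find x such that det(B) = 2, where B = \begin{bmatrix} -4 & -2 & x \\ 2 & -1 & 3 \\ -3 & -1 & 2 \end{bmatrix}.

4

Expanding along the row containing x, det(B) is linear in x: det(B) = (-5)·x + (22).
Set (-5)·x + (22) = 2  ⇒  (-5)·x = -20  ⇒  x = 4.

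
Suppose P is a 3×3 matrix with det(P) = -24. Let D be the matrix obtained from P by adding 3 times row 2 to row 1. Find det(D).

-24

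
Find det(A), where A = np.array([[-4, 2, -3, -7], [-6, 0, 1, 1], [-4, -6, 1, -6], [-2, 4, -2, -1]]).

-12

Expand along row 2 (it has 1 zero):
  − (-6) · M_21   where M_21 = det([2 -3 -7; -6 1 -6; 4 -2 -1]) = 8
  − (1) · M_23   where M_23 = det([-4 2 -7; -4 -6 -6; -2 4 -1]) = 92
  + (1) · M_24   where M_24 = det([-4 2 -3; -4 -6 1; -2 4 -2]) = 32
det = (-1)·(-6)·(8) + (-1)·(1)·(92) + (+1)·(1)·(32) = -12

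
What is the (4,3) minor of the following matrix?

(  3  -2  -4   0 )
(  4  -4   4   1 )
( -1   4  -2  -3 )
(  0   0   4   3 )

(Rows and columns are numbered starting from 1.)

2

Delete row 4 and column 3; the remaining 3×3 submatrix is [3 -2 0; 4 -4 1; -1 4 -3].
Its determinant is 2.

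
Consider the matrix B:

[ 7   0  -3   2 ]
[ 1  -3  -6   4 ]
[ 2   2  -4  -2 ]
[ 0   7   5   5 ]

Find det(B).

det(B) = 1984

Expand along row 1 (it has 1 zero):
  + (7) · M_11   where M_11 = det([-3 -6 4; 2 -4 -2; 7 5 5]) = 326
  + (-3) · M_13   where M_13 = det([1 -3 4; 2 2 -2; 0 7 5]) = 110
  − (2) · M_14   where M_14 = det([1 -3 -6; 2 2 -4; 0 7 5]) = -16
det = (+1)·(7)·(326) + (+1)·(-3)·(110) + (-1)·(2)·(-16) = 1984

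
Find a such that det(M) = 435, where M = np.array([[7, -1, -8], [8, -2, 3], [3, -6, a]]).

3

Expanding along the column containing a, det(M) is linear in a: det(M) = (-6)·a + (453).
Set (-6)·a + (453) = 435  ⇒  (-6)·a = -18  ⇒  a = 3.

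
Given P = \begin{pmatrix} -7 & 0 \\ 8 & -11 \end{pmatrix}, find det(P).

det(P) = (-7)·(-11) − 0·8 = 77 − 0 = 77

77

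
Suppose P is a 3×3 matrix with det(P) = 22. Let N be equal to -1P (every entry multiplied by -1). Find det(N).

For a 3×3 matrix, det(-1P) = (-1)^3·det(P) = -1·det(P).
det(N) = (-1)·(22) = -22

|N| = -22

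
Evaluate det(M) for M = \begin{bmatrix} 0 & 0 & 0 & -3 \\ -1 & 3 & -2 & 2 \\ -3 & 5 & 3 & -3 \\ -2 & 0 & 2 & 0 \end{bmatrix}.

Expand along row 1 (it has 3 zeros):
  − (-3) · M_14   where M_14 = det([-1 3 -2; -3 5 3; -2 0 2]) = -30
det = (-1)·(-3)·(-30) = -90

det(M) = -90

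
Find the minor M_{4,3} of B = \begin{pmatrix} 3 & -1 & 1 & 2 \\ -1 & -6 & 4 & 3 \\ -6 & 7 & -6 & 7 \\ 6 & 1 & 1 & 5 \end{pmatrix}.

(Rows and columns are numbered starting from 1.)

The minor is -264.

Delete row 4 and column 3; the remaining 3×3 submatrix is [3 -1 2; -1 -6 3; -6 7 7].
Its determinant is -264.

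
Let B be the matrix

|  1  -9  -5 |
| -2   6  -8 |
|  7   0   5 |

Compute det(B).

Expand along column 2:
  − (-9) · |-2 -8; 7 5| = −(-9)·(-10 − (-56)) = 414
  + 6 · |1 -5; 7 5| = 6·(5 − (-35)) = 240
Sum: (414) + (240) = 654

654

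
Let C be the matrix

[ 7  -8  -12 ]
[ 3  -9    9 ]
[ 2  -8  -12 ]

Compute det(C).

Expand along row 1:
  + 7 · |-9 9; -8 -12| = 7·(108 − (-72)) = 1260
  − (-8) · |3 9; 2 -12| = −(-8)·(-36 − 18) = -432
  + (-12) · |3 -9; 2 -8| = (-12)·(-24 − (-18)) = 72
Sum: (1260) + (-432) + (72) = 900

900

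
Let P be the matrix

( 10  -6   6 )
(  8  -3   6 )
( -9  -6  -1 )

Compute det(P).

Expand along column 1:
  + 10 · |-3 6; -6 -1| = 10·(3 − (-36)) = 390
  − 8 · |-6 6; -6 -1| = −8·(6 − (-36)) = -336
  + (-9) · |-6 6; -3 6| = (-9)·(-36 − (-18)) = 162
Sum: (390) + (-336) + (162) = 216

det(P) = 216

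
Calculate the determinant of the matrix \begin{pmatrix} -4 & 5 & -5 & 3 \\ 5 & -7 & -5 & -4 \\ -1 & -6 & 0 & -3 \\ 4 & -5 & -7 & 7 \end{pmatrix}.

The determinant is 3252.

Expand along row 3 (it has 1 zero):
  + (-1) · M_31   where M_31 = det([5 -5 3; -7 -5 -4; -5 -7 7]) = -588
  − (-6) · M_32   where M_32 = det([-4 -5 3; 5 -5 -4; 4 -7 7]) = 462
  − (-3) · M_34   where M_34 = det([-4 5 -5; 5 -7 -5; 4 -5 -7]) = -36
det = (+1)·(-1)·(-588) + (-1)·(-6)·(462) + (-1)·(-3)·(-36) = 3252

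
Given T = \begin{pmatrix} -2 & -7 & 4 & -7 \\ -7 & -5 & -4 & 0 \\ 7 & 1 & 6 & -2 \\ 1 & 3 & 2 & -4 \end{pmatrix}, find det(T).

det(T) = -36

Expand along row 2 (it has 1 zero):
  − (-7) · M_21   where M_21 = det([-7 4 -7; 1 6 -2; 3 2 -4]) = 244
  + (-5) · M_22   where M_22 = det([-2 4 -7; 7 6 -2; 1 2 -4]) = 88
  − (-4) · M_23   where M_23 = det([-2 -7 -7; 7 1 -2; 1 3 -4]) = -326
det = (-1)·(-7)·(244) + (+1)·(-5)·(88) + (-1)·(-4)·(-326) = -36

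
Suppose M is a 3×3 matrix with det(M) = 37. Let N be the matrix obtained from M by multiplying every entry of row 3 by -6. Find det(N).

Scaling one row by -6 multiplies the determinant by -6.
det(N) = (-6)·(37) = -222

The determinant is -222.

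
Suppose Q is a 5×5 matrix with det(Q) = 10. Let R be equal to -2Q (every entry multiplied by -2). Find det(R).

For a 5×5 matrix, det(-2Q) = (-2)^5·det(Q) = -32·det(Q).
det(R) = (-32)·(10) = -320

|R| = -320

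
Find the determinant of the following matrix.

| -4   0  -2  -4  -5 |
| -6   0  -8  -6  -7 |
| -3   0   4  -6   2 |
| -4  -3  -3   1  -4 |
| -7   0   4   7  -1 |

Expand along column 2 (it has 4 zeros):
  + (-3) · M_42   where M_42 = det([-4 -2 -4 -5; -6 -8 -6 -7; -3 4 -6 2; -7 4 7 -1]) = -2274
det = (+1)·(-3)·(-2274) = 6822

6822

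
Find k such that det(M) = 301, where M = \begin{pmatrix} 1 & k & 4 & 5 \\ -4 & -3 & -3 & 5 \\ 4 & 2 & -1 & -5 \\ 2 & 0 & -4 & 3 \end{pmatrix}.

-2

Expanding along the row containing k, det(M) is linear in k: det(M) = (-88)·k + (125).
Set (-88)·k + (125) = 301  ⇒  (-88)·k = 176  ⇒  k = -2.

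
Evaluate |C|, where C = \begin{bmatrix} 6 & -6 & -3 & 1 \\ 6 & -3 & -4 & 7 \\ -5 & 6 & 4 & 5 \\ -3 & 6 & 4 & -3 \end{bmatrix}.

Expand along row 1:
  + (6) · M_11   where M_11 = det([-3 -4 7; 6 4 5; 6 4 -3]) = -96
  − (-6) · M_12   where M_12 = det([6 -4 7; -5 4 5; -3 4 -3]) = -128
  + (-3) · M_13   where M_13 = det([6 -3 7; -5 6 5; -3 6 -3]) = -282
  − (1) · M_14   where M_14 = det([6 -3 -4; -5 6 4; -3 6 4]) = 24
det = (+1)·(6)·(-96) + (-1)·(-6)·(-128) + (+1)·(-3)·(-282) + (-1)·(1)·(24) = -522

The determinant is -522.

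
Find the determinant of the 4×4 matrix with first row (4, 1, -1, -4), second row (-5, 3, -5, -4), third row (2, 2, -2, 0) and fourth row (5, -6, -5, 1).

1156

Expand along row 3 (it has 1 zero):
  + (2) · M_31   where M_31 = det([1 -1 -4; 3 -5 -4; -6 -5 1]) = 134
  − (2) · M_32   where M_32 = det([4 -1 -4; -5 -5 -4; 5 -5 1]) = -285
  + (-2) · M_33   where M_33 = det([4 1 -4; -5 3 -4; 5 -6 1]) = -159
det = (+1)·(2)·(134) + (-1)·(2)·(-285) + (+1)·(-2)·(-159) = 1156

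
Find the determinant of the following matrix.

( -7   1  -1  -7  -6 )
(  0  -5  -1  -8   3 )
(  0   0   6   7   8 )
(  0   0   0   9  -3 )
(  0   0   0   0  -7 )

The matrix is upper triangular, so the determinant is the product of the diagonal entries:
det = (-7) · (-5) · (6) · (9) · (-7) = -13230

The determinant is -13230.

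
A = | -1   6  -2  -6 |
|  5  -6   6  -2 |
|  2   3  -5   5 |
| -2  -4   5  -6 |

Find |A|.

-416

Expand along row 1:
  + (-1) · M_11   where M_11 = det([-6 6 -2; 3 -5 5; -4 5 -6]) = -32
  − (6) · M_12   where M_12 = det([5 6 -2; 2 -5 5; -2 5 -6]) = 37
  + (-2) · M_13   where M_13 = det([5 -6 -2; 2 3 5; -2 -4 -6]) = 2
  − (-6) · M_14   where M_14 = det([5 -6 6; 2 3 -5; -2 -4 5]) = -37
det = (+1)·(-1)·(-32) + (-1)·(6)·(37) + (+1)·(-2)·(2) + (-1)·(-6)·(-37) = -416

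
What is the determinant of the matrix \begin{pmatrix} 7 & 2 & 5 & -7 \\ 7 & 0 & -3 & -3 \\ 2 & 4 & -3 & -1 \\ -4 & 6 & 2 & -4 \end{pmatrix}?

-1012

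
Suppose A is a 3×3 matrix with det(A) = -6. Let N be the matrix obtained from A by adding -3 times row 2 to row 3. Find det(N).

-6

Adding a multiple of one row to another leaves the determinant unchanged.
det(N) = (1)·(-6) = -6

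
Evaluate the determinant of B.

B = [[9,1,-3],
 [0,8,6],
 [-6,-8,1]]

Expand along column 1:
  + 9 · |8 6; -8 1| = 9·(8 − (-48)) = 504
  + (-6) · |1 -3; 8 6| = (-6)·(6 − (-24)) = -180
Sum: (504) + (-180) = 324

The determinant is 324.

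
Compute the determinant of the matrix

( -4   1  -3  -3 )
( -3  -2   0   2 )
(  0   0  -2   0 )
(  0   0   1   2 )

-44

The matrix is block upper-triangular with a 2×2 block and a 2×2 block on the diagonal, so its determinant equals the product of the determinants of the diagonal blocks.
det of the 2×2 block = 11
det of the 2×2 block = -4
det = (11)·(-4) = -44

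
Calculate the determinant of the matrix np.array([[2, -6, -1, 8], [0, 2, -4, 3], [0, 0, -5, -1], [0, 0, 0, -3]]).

The matrix is upper triangular, so the determinant is the product of the diagonal entries:
det = (2) · (2) · (-5) · (-3) = 60

The determinant is 60.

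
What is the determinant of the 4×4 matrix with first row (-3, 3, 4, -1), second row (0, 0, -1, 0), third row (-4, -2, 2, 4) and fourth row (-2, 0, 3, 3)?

Expand along row 2 (it has 3 zeros):
  − (-1) · M_23   where M_23 = det([-3 3 -1; -4 -2 4; -2 0 3]) = 34
det = (-1)·(-1)·(34) = 34

34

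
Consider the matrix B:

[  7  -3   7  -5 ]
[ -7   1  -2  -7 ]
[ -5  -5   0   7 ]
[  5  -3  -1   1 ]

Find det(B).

-3528

Expand along row 3 (it has 1 zero):
  + (-5) · M_31   where M_31 = det([-3 7 -5; 1 -2 -7; -3 -1 1]) = 202
  − (-5) · M_32   where M_32 = det([7 7 -5; -7 -2 -7; 5 -1 1]) = -344
  − (7) · M_34   where M_34 = det([7 -3 7; -7 1 -2; 5 -3 -1]) = 114
det = (+1)·(-5)·(202) + (-1)·(-5)·(-344) + (-1)·(7)·(114) = -3528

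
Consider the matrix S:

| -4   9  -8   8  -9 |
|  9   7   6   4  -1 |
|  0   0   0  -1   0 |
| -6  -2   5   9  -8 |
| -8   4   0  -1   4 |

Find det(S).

|S| = -19352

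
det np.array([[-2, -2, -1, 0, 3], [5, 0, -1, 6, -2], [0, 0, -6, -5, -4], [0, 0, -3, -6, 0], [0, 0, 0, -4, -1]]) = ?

The matrix is block upper-triangular with a 2×2 block and a 3×3 block on the diagonal, so its determinant equals the product of the determinants of the diagonal blocks.
det of the 2×2 block = 10
det of the 3×3 block = -69
det = (10)·(-69) = -690

The determinant is -690.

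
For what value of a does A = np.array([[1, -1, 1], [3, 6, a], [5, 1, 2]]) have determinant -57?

Expanding along the column containing a, det(A) is linear in a: det(A) = (-6)·a + (-9).
Set (-6)·a + (-9) = -57  ⇒  (-6)·a = -48  ⇒  a = 8.

8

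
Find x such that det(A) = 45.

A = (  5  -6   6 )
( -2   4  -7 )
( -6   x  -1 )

7

Expanding along the row containing x, det(A) is linear in x: det(A) = (23)·x + (-116).
Set (23)·x + (-116) = 45  ⇒  (23)·x = 161  ⇒  x = 7.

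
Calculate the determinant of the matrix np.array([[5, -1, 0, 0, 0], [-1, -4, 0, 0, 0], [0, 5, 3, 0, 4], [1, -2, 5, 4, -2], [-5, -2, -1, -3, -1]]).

1554

The matrix is block lower-triangular with a 2×2 block and a 3×3 block on the diagonal, so its determinant equals the product of the determinants of the diagonal blocks.
det of the 2×2 block = -21
det of the 3×3 block = -74
det = (-21)·(-74) = 1554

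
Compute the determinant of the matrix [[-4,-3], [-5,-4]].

1

det = (-4)·(-4) − (-3)·(-5) = 16 − 15 = 1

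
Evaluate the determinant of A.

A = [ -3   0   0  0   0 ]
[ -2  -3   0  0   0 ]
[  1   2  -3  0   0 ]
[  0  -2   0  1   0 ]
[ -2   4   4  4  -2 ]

54

A is lower triangular, so det(A) is the product of the diagonal entries:
det = (-3) · (-3) · (-3) · (1) · (-2) = 54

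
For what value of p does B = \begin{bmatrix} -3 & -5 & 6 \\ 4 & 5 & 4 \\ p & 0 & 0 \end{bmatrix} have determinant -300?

p = 6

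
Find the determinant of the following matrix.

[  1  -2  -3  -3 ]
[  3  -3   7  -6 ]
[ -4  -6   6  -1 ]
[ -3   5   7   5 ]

Expand along row 1:
  + (1) · M_11   where M_11 = det([-3 7 -6; -6 6 -1; 5 7 5]) = 496
  − (-2) · M_12   where M_12 = det([3 7 -6; -4 6 -1; -3 7 5]) = 332
  + (-3) · M_13   where M_13 = det([3 -3 -6; -4 -6 -1; -3 5 5]) = 84
  − (-3) · M_14   where M_14 = det([3 -3 7; -4 -6 6; -3 5 7]) = -512
det = (+1)·(1)·(496) + (-1)·(-2)·(332) + (+1)·(-3)·(84) + (-1)·(-3)·(-512) = -628

-628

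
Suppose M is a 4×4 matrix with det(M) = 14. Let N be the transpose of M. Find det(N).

det(N) = 14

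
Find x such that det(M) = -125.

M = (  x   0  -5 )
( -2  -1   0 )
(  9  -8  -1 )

0

Expanding along the column containing x, det(M) is linear in x: det(M) = (1)·x + (-125).
Set (1)·x + (-125) = -125  ⇒  (1)·x = 0  ⇒  x = 0.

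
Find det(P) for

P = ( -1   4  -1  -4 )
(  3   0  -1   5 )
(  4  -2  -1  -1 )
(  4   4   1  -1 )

Expand along row 2 (it has 1 zero):
  − (3) · M_21   where M_21 = det([4 -1 -4; -2 -1 -1; 4 1 -1]) = 6
  − (-1) · M_23   where M_23 = det([-1 4 -4; 4 -2 -1; 4 4 -1]) = -102
  + (5) · M_24   where M_24 = det([-1 4 -1; 4 -2 -1; 4 4 1]) = -58
det = (-1)·(3)·(6) + (-1)·(-1)·(-102) + (+1)·(5)·(-58) = -410

-410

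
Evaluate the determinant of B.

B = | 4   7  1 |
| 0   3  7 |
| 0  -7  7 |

Expand along column 1:
  + 4 · |3 7; -7 7| = 4·(21 − (-49)) = 280

det(B) = 280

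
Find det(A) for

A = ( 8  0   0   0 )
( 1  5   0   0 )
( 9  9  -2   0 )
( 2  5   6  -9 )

det(A) = 720

A is lower triangular, so det(A) is the product of the diagonal entries:
det = (8) · (5) · (-2) · (-9) = 720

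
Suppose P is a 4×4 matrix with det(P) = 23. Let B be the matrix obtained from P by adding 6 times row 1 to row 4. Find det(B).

det(B) = 23

Adding a multiple of one row to another leaves the determinant unchanged.
det(B) = (1)·(23) = 23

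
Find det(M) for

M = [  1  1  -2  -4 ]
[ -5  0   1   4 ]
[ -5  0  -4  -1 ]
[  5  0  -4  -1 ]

Expand along column 2 (it has 3 zeros):
  − (1) · M_12   where M_12 = det([-5 1 4; -5 -4 -1; 5 -4 -1]) = 150
det = (-1)·(1)·(150) = -150

The determinant is -150.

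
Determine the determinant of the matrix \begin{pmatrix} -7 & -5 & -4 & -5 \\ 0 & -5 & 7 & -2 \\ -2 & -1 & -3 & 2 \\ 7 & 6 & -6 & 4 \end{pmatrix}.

1042

Expand along row 2 (it has 1 zero):
  + (-5) · M_22   where M_22 = det([-7 -4 -5; -2 -3 2; 7 -6 4]) = -253
  − (7) · M_23   where M_23 = det([-7 -5 -5; -2 -1 2; 7 6 4]) = 27
  + (-2) · M_24   where M_24 = det([-7 -5 -4; -2 -1 -3; 7 6 -6]) = 17
det = (+1)·(-5)·(-253) + (-1)·(7)·(27) + (+1)·(-2)·(17) = 1042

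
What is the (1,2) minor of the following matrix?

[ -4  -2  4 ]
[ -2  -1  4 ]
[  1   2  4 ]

-12

Delete row 1 and column 2; the remaining 2×2 submatrix is [-2 4; 1 4].
Its determinant is (-2)·4 − 4·1 = -12.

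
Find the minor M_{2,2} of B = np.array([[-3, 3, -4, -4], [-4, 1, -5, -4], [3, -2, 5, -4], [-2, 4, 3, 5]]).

Delete row 2 and column 2; the remaining 3×3 submatrix is [-3 -4 -4; 3 5 -4; -2 3 5].
Its determinant is -159.

The minor is -159.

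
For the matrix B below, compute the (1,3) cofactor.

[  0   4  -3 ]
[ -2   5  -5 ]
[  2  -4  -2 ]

Delete row 1 and column 3; the remaining 2×2 submatrix is [-2 5; 2 -4].
Its determinant is (-2)·(-4) − 5·2 = -2.
The cofactor carries sign (−1)^(1+3) = +1, so C_{1,3} = +(-2) = -2.

-2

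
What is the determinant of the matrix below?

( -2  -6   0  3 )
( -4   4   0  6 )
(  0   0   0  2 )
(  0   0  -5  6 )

The matrix is block upper-triangular with a 2×2 block and a 2×2 block on the diagonal, so its determinant equals the product of the determinants of the diagonal blocks.
det of the 2×2 block = -32
det of the 2×2 block = 10
det = (-32)·(10) = -320

The determinant is -320.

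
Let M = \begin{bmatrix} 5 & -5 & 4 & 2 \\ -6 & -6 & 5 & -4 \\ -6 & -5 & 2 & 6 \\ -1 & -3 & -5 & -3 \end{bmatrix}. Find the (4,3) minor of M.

-592

Delete row 4 and column 3; the remaining 3×3 submatrix is [5 -5 2; -6 -6 -4; -6 -5 6].
Its determinant is -592.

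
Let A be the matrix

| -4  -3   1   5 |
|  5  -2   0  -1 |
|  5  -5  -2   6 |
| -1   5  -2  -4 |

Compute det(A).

98

Expand along row 2 (it has 1 zero):
  − (5) · M_21   where M_21 = det([-3 1 5; -5 -2 6; 5 -2 -4]) = 50
  + (-2) · M_22   where M_22 = det([-4 1 5; 5 -2 6; -1 -2 -4]) = -126
  + (-1) · M_24   where M_24 = det([-4 -3 1; 5 -5 -2; -1 5 -2]) = -96
det = (-1)·(5)·(50) + (+1)·(-2)·(-126) + (+1)·(-1)·(-96) = 98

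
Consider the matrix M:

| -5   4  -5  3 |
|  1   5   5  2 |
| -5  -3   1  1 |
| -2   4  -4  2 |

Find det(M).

-34

Expand along row 1:
  + (-5) · M_11   where M_11 = det([5 5 2; -3 1 1; 4 -4 2]) = 96
  − (4) · M_12   where M_12 = det([1 5 2; -5 1 1; -2 -4 2]) = 90
  + (-5) · M_13   where M_13 = det([1 5 2; -5 -3 1; -2 4 2]) = -22
  − (3) · M_14   where M_14 = det([1 5 5; -5 -3 1; -2 4 -4]) = -232
det = (+1)·(-5)·(96) + (-1)·(4)·(90) + (+1)·(-5)·(-22) + (-1)·(3)·(-232) = -34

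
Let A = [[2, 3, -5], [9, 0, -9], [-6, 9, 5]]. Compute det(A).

det(A) = -216

Expand along row 2:
  − 9 · |3 -5; 9 5| = −9·(15 − (-45)) = -540
  − (-9) · |2 3; -6 9| = −(-9)·(18 − (-18)) = 324
Sum: (-540) + (324) = -216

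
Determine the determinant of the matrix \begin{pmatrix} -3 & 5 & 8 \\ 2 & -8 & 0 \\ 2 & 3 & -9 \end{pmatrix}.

Expand along column 3:
  + 8 · |2 -8; 2 3| = 8·(6 − (-16)) = 176
  + (-9) · |-3 5; 2 -8| = (-9)·(24 − 10) = -126
Sum: (176) + (-126) = 50

50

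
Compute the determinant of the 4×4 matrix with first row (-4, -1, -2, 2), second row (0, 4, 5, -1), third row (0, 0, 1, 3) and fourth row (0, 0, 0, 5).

The matrix is upper triangular, so the determinant is the product of the diagonal entries:
det = (-4) · (4) · (1) · (5) = -80

-80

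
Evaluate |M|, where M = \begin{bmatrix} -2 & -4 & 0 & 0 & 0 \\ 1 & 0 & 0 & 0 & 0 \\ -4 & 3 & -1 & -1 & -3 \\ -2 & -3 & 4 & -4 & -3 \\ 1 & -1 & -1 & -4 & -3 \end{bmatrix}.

M is block lower-triangular with a 2×2 block and a 3×3 block on the diagonal, so its determinant equals the product of the determinants of the diagonal blocks.
det of the 2×2 block = 4
det of the 3×3 block = 45
det = (4)·(45) = 180

det(M) = 180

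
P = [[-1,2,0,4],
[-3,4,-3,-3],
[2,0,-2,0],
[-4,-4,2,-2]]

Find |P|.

|P| = -272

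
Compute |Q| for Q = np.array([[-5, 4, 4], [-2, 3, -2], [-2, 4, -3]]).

Expand along row 1:
  + (-5) · |3 -2; 4 -3| = (-5)·(-9 − (-8)) = 5
  − 4 · |-2 -2; -2 -3| = −4·(6 − 4) = -8
  + 4 · |-2 3; -2 4| = 4·(-8 − (-6)) = -8
Sum: (5) + (-8) + (-8) = -11

-11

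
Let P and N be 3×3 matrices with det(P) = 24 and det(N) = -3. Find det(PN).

det(PN) = det(P)·det(N) = (24)·(-3) = -72

-72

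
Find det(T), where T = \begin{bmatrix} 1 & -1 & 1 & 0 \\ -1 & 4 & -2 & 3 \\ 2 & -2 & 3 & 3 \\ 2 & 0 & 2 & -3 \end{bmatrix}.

The determinant is -21.

Expand along row 1 (it has 1 zero):
  + (1) · M_11   where M_11 = det([4 -2 3; -2 3 3; 0 2 -3]) = -60
  − (-1) · M_12   where M_12 = det([-1 -2 3; 2 3 3; 2 2 -3]) = -15
  + (1) · M_13   where M_13 = det([-1 4 3; 2 -2 3; 2 0 -3]) = 54
det = (+1)·(1)·(-60) + (-1)·(-1)·(-15) + (+1)·(1)·(54) = -21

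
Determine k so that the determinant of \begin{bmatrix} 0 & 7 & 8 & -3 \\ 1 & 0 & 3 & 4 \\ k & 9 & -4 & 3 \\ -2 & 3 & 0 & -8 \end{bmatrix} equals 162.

Expanding along the row containing k, det(A) is linear in k: det(A) = (-45)·k + (252).
Set (-45)·k + (252) = 162  ⇒  (-45)·k = -90  ⇒  k = 2.

2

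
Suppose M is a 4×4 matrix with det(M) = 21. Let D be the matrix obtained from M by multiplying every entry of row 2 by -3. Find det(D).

|D| = -63

Scaling one row by -3 multiplies the determinant by -3.
det(D) = (-3)·(21) = -63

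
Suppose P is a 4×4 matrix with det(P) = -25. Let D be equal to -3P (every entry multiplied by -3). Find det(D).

For a 4×4 matrix, det(-3P) = (-3)^4·det(P) = 81·det(P).
det(D) = (81)·(-25) = -2025

-2025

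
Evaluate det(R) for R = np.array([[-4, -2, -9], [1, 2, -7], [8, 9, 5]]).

det(R) = -107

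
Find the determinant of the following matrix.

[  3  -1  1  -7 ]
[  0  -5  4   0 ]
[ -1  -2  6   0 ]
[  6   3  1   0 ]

Expand along column 4 (it has 3 zeros):
  − (-7) · M_14   where M_14 = det([0 -5 4; -1 -2 6; 6 3 1]) = -149
det = (-1)·(-7)·(-149) = -1043

-1043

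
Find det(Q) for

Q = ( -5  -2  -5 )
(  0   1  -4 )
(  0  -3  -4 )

80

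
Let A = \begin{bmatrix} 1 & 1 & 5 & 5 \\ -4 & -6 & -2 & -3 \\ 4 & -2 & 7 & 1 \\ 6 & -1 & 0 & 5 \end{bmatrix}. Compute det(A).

The determinant is 1697.

Expand along row 4 (it has 1 zero):
  − (6) · M_41   where M_41 = det([1 5 5; -6 -2 -3; -2 7 1]) = -151
  + (-1) · M_42   where M_42 = det([1 5 5; -4 -2 -3; 4 7 1]) = -121
  + (5) · M_44   where M_44 = det([1 1 5; -4 -6 -2; 4 -2 7]) = 134
det = (-1)·(6)·(-151) + (+1)·(-1)·(-121) + (+1)·(5)·(134) = 1697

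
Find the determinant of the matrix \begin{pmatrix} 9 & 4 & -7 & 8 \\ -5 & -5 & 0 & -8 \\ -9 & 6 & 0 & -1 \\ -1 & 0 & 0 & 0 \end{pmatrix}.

The determinant is 371.

Expand along row 4 (it has 3 zeros):
  − (-1) · M_41   where M_41 = det([4 -7 8; -5 0 -8; 6 0 -1]) = 371
det = (-1)·(-1)·(371) = 371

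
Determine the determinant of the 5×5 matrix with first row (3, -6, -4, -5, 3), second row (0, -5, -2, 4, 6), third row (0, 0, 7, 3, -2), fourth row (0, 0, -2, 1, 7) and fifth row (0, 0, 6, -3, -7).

The determinant is -2730.

The matrix is block upper-triangular with a 2×2 block and a 3×3 block on the diagonal, so its determinant equals the product of the determinants of the diagonal blocks.
det of the 2×2 block = -15
det of the 3×3 block = 182
det = (-15)·(182) = -2730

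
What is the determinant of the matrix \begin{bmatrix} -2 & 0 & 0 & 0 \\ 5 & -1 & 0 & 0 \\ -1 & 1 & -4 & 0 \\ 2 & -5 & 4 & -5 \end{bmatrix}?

40

The matrix is lower triangular, so the determinant is the product of the diagonal entries:
det = (-2) · (-1) · (-4) · (-5) = 40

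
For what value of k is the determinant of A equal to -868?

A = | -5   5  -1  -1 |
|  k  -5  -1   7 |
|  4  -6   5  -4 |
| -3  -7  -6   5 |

6

Expanding along the column containing k, det(A) is linear in k: det(A) = (124)·k + (-1612).
Set (124)·k + (-1612) = -868  ⇒  (124)·k = 744  ⇒  k = 6.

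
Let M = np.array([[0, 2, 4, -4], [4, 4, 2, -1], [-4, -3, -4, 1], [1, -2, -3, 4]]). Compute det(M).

Expand along row 1 (it has 1 zero):
  − (2) · M_12   where M_12 = det([4 2 -1; -4 -4 1; 1 -3 4]) = -34
  + (4) · M_13   where M_13 = det([4 4 -1; -4 -3 1; 1 -2 4]) = 17
  − (-4) · M_14   where M_14 = det([4 4 2; -4 -3 -4; 1 -2 -3]) = -38
det = (-1)·(2)·(-34) + (+1)·(4)·(17) + (-1)·(-4)·(-38) = -16

-16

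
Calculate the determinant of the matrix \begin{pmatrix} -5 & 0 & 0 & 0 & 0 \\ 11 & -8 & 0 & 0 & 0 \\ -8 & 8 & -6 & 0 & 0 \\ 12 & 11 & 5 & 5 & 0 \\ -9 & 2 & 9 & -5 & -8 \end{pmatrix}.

9600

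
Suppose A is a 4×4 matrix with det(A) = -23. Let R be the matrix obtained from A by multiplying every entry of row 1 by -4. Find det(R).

Scaling one row by -4 multiplies the determinant by -4.
det(R) = (-4)·(-23) = 92

92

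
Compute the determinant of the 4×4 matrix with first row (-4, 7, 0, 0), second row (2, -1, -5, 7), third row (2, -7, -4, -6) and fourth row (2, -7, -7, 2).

Expand along row 1 (it has 2 zeros):
  + (-4) · M_11   where M_11 = det([-1 -5 7; -7 -4 -6; -7 -7 2]) = -83
  − (7) · M_12   where M_12 = det([2 -5 7; 2 -4 -6; 2 -7 2]) = -62
det = (+1)·(-4)·(-83) + (-1)·(7)·(-62) = 766

766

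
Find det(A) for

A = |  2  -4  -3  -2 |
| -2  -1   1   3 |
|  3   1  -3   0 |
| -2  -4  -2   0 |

|A| = -126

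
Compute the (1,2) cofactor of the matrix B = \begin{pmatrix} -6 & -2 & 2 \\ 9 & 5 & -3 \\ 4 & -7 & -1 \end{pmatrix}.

Delete row 1 and column 2; the remaining 2×2 submatrix is [9 -3; 4 -1].
Its determinant is 9·(-1) − (-3)·4 = 3.
The cofactor carries sign (−1)^(1+2) = −1, so C_{1,2} = −(3) = -3.

The cofactor is -3.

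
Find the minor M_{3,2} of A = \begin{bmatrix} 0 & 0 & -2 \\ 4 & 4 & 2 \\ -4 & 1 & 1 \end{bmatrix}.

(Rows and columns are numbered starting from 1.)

8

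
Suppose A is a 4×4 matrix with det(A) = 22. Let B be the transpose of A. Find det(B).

|B| = 22

det(Aᵀ) = det(A).
det(B) = (1)·(22) = 22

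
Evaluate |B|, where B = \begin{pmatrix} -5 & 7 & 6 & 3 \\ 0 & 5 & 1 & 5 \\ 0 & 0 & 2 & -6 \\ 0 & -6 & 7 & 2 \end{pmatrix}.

-1630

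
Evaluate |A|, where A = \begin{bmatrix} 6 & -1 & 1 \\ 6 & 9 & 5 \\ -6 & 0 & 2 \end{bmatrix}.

204

Expand along row 3:
  + (-6) · |-1 1; 9 5| = (-6)·(-5 − 9) = 84
  + 2 · |6 -1; 6 9| = 2·(54 − (-6)) = 120
Sum: (84) + (120) = 204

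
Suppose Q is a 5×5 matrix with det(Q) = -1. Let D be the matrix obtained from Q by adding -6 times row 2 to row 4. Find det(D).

det(D) = -1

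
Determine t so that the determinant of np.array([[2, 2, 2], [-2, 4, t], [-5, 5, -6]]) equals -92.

Expanding along the column containing t, det(B) is linear in t: det(B) = (-20)·t + (-52).
Set (-20)·t + (-52) = -92  ⇒  (-20)·t = -40  ⇒  t = 2.

2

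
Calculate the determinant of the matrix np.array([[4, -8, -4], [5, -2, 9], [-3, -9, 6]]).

936

Expand along row 1:
  + 4 · |-2 9; -9 6| = 4·(-12 − (-81)) = 276
  − (-8) · |5 9; -3 6| = −(-8)·(30 − (-27)) = 456
  + (-4) · |5 -2; -3 -9| = (-4)·(-45 − 6) = 204
Sum: (276) + (456) + (204) = 936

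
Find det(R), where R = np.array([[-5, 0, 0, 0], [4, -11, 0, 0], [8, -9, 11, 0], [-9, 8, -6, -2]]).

det(R) = -1210

R is lower triangular, so det(R) is the product of the diagonal entries:
det = (-5) · (-11) · (11) · (-2) = -1210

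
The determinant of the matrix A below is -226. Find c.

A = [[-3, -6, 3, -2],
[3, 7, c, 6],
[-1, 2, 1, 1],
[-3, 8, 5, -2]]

c = -1

Expanding along the row containing c, det(A) is linear in c: det(A) = (-70)·c + (-296).
Set (-70)·c + (-296) = -226  ⇒  (-70)·c = 70  ⇒  c = -1.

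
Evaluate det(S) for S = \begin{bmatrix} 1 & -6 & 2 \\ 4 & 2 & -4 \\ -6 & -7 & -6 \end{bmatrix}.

Expand along row 1:
  + 1 · |2 -4; -7 -6| = 1·(-12 − 28) = -40
  − (-6) · |4 -4; -6 -6| = −(-6)·(-24 − 24) = -288
  + 2 · |4 2; -6 -7| = 2·(-28 − (-12)) = -32
Sum: (-40) + (-288) + (-32) = -360

-360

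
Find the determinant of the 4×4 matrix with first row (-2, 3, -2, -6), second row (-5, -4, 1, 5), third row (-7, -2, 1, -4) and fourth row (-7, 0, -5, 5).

Expand along row 4 (it has 1 zero):
  − (-7) · M_41   where M_41 = det([3 -2 -6; -4 1 5; -2 1 -4]) = 37
  − (-5) · M_43   where M_43 = det([-2 3 -6; -5 -4 5; -7 -2 -4]) = -109
  + (5) · M_44   where M_44 = det([-2 3 -2; -5 -4 1; -7 -2 1]) = 34
det = (-1)·(-7)·(37) + (-1)·(-5)·(-109) + (+1)·(5)·(34) = -116

The determinant is -116.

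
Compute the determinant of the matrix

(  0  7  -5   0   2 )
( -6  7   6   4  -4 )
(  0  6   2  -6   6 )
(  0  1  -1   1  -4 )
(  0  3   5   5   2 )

12048

Expand along column 1 (it has 4 zeros):
  − (-6) · M_21   where M_21 = det([7 -5 0 2; 6 2 -6 6; 1 -1 1 -4; 3 5 5 2]) = 2008
det = (-1)·(-6)·(2008) = 12048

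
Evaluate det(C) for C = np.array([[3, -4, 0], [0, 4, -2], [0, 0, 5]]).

det(C) = 60

C is upper triangular, so det(C) is the product of the diagonal entries:
det = (3) · (4) · (5) = 60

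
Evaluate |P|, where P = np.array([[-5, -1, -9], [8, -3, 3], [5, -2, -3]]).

Expand along column 1:
  + (-5) · |-3 3; -2 -3| = (-5)·(9 − (-6)) = -75
  − 8 · |-1 -9; -2 -3| = −8·(3 − 18) = 120
  + 5 · |-1 -9; -3 3| = 5·(-3 − 27) = -150
Sum: (-75) + (120) + (-150) = -105

|P| = -105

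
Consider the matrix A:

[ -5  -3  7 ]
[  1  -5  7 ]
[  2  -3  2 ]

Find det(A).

Expand along row 1:
  + (-5) · |-5 7; -3 2| = (-5)·(-10 − (-21)) = -55
  − (-3) · |1 7; 2 2| = −(-3)·(2 − 14) = -36
  + 7 · |1 -5; 2 -3| = 7·(-3 − (-10)) = 49
Sum: (-55) + (-36) + (49) = -42

|A| = -42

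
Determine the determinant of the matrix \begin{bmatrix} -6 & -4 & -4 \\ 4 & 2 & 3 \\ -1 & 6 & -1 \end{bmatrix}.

Expand along row 1:
  + (-6) · |2 3; 6 -1| = (-6)·(-2 − 18) = 120
  − (-4) · |4 3; -1 -1| = −(-4)·(-4 − (-3)) = -4
  + (-4) · |4 2; -1 6| = (-4)·(24 − (-2)) = -104
Sum: (120) + (-4) + (-104) = 12

12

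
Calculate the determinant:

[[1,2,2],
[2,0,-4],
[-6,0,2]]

Expand along column 2:
  − 2 · |2 -4; -6 2| = −2·(4 − 24) = 40

The determinant is 40.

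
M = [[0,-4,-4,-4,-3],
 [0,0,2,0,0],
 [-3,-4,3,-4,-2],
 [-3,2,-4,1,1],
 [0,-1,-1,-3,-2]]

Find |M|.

Expand along row 2 (it has 4 zeros):
  − (2) · M_23   where M_23 = det([0 -4 -4 -3; -3 -4 -4 -2; -3 2 1 1; 0 -1 -3 -2]) = 21
det = (-1)·(2)·(21) = -42

The determinant is -42.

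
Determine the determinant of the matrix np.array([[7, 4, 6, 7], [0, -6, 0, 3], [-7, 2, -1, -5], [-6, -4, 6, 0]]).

Expand along row 2 (it has 2 zeros):
  + (-6) · M_22   where M_22 = det([7 6 7; -7 -1 -5; -6 6 0]) = 54
  + (3) · M_24   where M_24 = det([7 4 6; -7 2 -1; -6 -4 6]) = 488
det = (+1)·(-6)·(54) + (+1)·(3)·(488) = 1140

1140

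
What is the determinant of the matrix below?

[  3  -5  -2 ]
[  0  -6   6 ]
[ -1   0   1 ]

The determinant is 24.

Expand along column 1:
  + 3 · |-6 6; 0 1| = 3·(-6 − 0) = -18
  + (-1) · |-5 -2; -6 6| = (-1)·(-30 − 12) = 42
Sum: (-18) + (42) = 24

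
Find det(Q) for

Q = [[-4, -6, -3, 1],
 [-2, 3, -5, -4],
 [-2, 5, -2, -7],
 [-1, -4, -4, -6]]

Expand along row 1:
  + (-4) · M_11   where M_11 = det([3 -5 -4; 5 -2 -7; -4 -4 -6]) = -226
  − (-6) · M_12   where M_12 = det([-2 -5 -4; -2 -2 -7; -1 -4 -6]) = 33
  + (-3) · M_13   where M_13 = det([-2 3 -4; -2 5 -7; -1 -4 -6]) = 49
  − (1) · M_14   where M_14 = det([-2 3 -5; -2 5 -2; -1 -4 -4]) = -27
det = (+1)·(-4)·(-226) + (-1)·(-6)·(33) + (+1)·(-3)·(49) + (-1)·(1)·(-27) = 982

|Q| = 982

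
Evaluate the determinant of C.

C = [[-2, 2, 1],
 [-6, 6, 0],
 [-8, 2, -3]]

36

Expand along row 2:
  − (-6) · |2 1; 2 -3| = −(-6)·(-6 − 2) = -48
  + 6 · |-2 1; -8 -3| = 6·(6 − (-8)) = 84
Sum: (-48) + (84) = 36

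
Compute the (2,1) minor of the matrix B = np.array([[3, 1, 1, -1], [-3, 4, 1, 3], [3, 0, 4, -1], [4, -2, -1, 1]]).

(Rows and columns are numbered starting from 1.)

The minor is -3.

Delete row 2 and column 1; the remaining 3×3 submatrix is [1 1 -1; 0 4 -1; -2 -1 1].
Its determinant is -3.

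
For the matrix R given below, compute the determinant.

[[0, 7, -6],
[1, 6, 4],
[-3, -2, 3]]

Expand along row 1:
  − 7 · |1 4; -3 3| = −7·(3 − (-12)) = -105
  + (-6) · |1 6; -3 -2| = (-6)·(-2 − (-18)) = -96
Sum: (-105) + (-96) = -201

|R| = -201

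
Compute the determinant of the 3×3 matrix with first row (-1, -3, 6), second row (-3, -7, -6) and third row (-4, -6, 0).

Expand along column 3:
  + 6 · |-3 -7; -4 -6| = 6·(18 − 28) = -60
  − (-6) · |-1 -3; -4 -6| = −(-6)·(6 − 12) = -36
Sum: (-60) + (-36) = -96

-96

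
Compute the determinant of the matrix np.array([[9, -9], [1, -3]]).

det = 9·(-3) − (-9)·1 = -27 − (-9) = -18

-18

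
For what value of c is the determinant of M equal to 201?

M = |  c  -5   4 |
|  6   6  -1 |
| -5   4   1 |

Expanding along the column containing c, det(M) is linear in c: det(M) = (10)·c + (221).
Set (10)·c + (221) = 201  ⇒  (10)·c = -20  ⇒  c = -2.

-2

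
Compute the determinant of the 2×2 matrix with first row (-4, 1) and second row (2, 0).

-2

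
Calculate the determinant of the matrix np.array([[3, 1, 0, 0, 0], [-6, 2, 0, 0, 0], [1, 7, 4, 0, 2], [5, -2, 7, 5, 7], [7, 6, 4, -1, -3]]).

The determinant is -1032.

The matrix is block lower-triangular with a 2×2 block and a 3×3 block on the diagonal, so its determinant equals the product of the determinants of the diagonal blocks.
det of the 2×2 block = 12
det of the 3×3 block = -86
det = (12)·(-86) = -1032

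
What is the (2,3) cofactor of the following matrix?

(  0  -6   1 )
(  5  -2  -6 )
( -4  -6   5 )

24

Delete row 2 and column 3; the remaining 2×2 submatrix is [0 -6; -4 -6].
Its determinant is 0·(-6) − (-6)·(-4) = -24.
The cofactor carries sign (−1)^(2+3) = −1, so C_{2,3} = −(-24) = 24.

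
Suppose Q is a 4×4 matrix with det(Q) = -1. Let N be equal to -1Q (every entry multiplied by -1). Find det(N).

The determinant is -1.

For a 4×4 matrix, det(-1Q) = (-1)^4·det(Q) = 1·det(Q).
det(N) = (1)·(-1) = -1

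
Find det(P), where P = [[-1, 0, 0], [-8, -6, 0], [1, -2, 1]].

6

P is lower triangular, so det(P) is the product of the diagonal entries:
det = (-1) · (-6) · (1) = 6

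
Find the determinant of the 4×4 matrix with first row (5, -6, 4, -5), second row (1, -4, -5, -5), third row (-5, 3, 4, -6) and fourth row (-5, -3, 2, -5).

-2885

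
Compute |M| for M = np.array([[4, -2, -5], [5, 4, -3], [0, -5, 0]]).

Expand along row 3:
  − (-5) · |4 -5; 5 -3| = −(-5)·(-12 − (-25)) = 65

det(M) = 65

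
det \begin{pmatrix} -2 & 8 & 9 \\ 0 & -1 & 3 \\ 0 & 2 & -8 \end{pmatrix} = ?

-4

Expand along column 1:
  + (-2) · |-1 3; 2 -8| = (-2)·(8 − 6) = -4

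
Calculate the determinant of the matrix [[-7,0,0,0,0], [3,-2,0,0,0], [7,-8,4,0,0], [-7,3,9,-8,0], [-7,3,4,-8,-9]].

The determinant is 4032.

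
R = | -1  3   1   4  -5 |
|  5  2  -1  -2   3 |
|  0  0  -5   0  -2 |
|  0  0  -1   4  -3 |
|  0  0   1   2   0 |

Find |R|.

|R| = 306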